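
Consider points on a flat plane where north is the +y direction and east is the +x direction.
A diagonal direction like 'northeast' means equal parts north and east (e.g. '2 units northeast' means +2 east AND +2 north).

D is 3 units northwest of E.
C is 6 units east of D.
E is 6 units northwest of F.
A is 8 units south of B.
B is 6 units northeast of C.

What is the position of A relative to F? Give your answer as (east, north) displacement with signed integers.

Answer: A is at (east=3, north=7) relative to F.

Derivation:
Place F at the origin (east=0, north=0).
  E is 6 units northwest of F: delta (east=-6, north=+6); E at (east=-6, north=6).
  D is 3 units northwest of E: delta (east=-3, north=+3); D at (east=-9, north=9).
  C is 6 units east of D: delta (east=+6, north=+0); C at (east=-3, north=9).
  B is 6 units northeast of C: delta (east=+6, north=+6); B at (east=3, north=15).
  A is 8 units south of B: delta (east=+0, north=-8); A at (east=3, north=7).
Therefore A relative to F: (east=3, north=7).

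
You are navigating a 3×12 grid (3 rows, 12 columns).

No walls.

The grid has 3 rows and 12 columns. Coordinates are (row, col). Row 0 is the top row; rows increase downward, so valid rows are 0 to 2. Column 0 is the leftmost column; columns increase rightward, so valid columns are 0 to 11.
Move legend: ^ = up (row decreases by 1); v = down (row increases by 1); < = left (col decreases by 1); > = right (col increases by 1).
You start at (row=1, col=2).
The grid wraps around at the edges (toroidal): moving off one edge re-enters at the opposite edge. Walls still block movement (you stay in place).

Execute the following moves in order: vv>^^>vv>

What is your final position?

Start: (row=1, col=2)
  v (down): (row=1, col=2) -> (row=2, col=2)
  v (down): (row=2, col=2) -> (row=0, col=2)
  > (right): (row=0, col=2) -> (row=0, col=3)
  ^ (up): (row=0, col=3) -> (row=2, col=3)
  ^ (up): (row=2, col=3) -> (row=1, col=3)
  > (right): (row=1, col=3) -> (row=1, col=4)
  v (down): (row=1, col=4) -> (row=2, col=4)
  v (down): (row=2, col=4) -> (row=0, col=4)
  > (right): (row=0, col=4) -> (row=0, col=5)
Final: (row=0, col=5)

Answer: Final position: (row=0, col=5)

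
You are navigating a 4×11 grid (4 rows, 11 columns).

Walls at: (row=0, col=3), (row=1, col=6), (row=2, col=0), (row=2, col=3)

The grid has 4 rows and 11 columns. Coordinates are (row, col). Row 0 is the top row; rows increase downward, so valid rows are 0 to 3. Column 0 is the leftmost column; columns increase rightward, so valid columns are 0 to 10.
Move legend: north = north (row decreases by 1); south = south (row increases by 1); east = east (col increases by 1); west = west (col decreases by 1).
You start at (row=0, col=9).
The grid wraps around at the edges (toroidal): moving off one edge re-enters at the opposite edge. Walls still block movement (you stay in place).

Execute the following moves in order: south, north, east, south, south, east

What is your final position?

Start: (row=0, col=9)
  south (south): (row=0, col=9) -> (row=1, col=9)
  north (north): (row=1, col=9) -> (row=0, col=9)
  east (east): (row=0, col=9) -> (row=0, col=10)
  south (south): (row=0, col=10) -> (row=1, col=10)
  south (south): (row=1, col=10) -> (row=2, col=10)
  east (east): blocked, stay at (row=2, col=10)
Final: (row=2, col=10)

Answer: Final position: (row=2, col=10)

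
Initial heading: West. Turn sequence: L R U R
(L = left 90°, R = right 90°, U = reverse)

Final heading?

Answer: Final heading: South

Derivation:
Start: West
  L (left (90° counter-clockwise)) -> South
  R (right (90° clockwise)) -> West
  U (U-turn (180°)) -> East
  R (right (90° clockwise)) -> South
Final: South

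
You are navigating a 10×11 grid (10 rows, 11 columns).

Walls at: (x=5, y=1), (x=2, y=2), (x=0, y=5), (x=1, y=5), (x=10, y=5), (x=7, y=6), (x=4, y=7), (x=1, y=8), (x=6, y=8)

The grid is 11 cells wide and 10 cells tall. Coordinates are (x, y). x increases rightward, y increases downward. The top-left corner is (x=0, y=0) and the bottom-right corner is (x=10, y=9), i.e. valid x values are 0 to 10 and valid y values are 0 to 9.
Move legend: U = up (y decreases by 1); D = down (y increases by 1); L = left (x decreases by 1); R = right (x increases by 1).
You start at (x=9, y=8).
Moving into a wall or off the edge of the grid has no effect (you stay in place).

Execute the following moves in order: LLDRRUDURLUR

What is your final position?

Start: (x=9, y=8)
  L (left): (x=9, y=8) -> (x=8, y=8)
  L (left): (x=8, y=8) -> (x=7, y=8)
  D (down): (x=7, y=8) -> (x=7, y=9)
  R (right): (x=7, y=9) -> (x=8, y=9)
  R (right): (x=8, y=9) -> (x=9, y=9)
  U (up): (x=9, y=9) -> (x=9, y=8)
  D (down): (x=9, y=8) -> (x=9, y=9)
  U (up): (x=9, y=9) -> (x=9, y=8)
  R (right): (x=9, y=8) -> (x=10, y=8)
  L (left): (x=10, y=8) -> (x=9, y=8)
  U (up): (x=9, y=8) -> (x=9, y=7)
  R (right): (x=9, y=7) -> (x=10, y=7)
Final: (x=10, y=7)

Answer: Final position: (x=10, y=7)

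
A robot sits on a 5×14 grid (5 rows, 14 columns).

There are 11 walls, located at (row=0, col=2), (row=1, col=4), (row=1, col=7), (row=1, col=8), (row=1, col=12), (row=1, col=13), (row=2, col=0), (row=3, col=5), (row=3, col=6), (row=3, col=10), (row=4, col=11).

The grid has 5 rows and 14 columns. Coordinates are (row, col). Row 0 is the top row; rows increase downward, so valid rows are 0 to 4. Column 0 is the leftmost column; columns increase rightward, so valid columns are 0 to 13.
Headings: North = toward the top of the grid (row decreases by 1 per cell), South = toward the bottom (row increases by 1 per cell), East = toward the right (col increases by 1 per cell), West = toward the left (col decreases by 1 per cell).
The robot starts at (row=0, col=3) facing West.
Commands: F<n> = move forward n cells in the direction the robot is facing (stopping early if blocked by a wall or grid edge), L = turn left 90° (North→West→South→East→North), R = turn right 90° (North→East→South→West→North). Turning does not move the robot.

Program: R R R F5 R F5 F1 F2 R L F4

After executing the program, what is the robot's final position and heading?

Start: (row=0, col=3), facing West
  R: turn right, now facing North
  R: turn right, now facing East
  R: turn right, now facing South
  F5: move forward 4/5 (blocked), now at (row=4, col=3)
  R: turn right, now facing West
  F5: move forward 3/5 (blocked), now at (row=4, col=0)
  F1: move forward 0/1 (blocked), now at (row=4, col=0)
  F2: move forward 0/2 (blocked), now at (row=4, col=0)
  R: turn right, now facing North
  L: turn left, now facing West
  F4: move forward 0/4 (blocked), now at (row=4, col=0)
Final: (row=4, col=0), facing West

Answer: Final position: (row=4, col=0), facing West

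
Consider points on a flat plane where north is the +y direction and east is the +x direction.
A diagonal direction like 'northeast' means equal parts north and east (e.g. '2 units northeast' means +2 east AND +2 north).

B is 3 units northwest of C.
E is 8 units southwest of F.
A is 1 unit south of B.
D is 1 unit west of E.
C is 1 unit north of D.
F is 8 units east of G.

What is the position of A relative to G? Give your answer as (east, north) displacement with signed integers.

Place G at the origin (east=0, north=0).
  F is 8 units east of G: delta (east=+8, north=+0); F at (east=8, north=0).
  E is 8 units southwest of F: delta (east=-8, north=-8); E at (east=0, north=-8).
  D is 1 unit west of E: delta (east=-1, north=+0); D at (east=-1, north=-8).
  C is 1 unit north of D: delta (east=+0, north=+1); C at (east=-1, north=-7).
  B is 3 units northwest of C: delta (east=-3, north=+3); B at (east=-4, north=-4).
  A is 1 unit south of B: delta (east=+0, north=-1); A at (east=-4, north=-5).
Therefore A relative to G: (east=-4, north=-5).

Answer: A is at (east=-4, north=-5) relative to G.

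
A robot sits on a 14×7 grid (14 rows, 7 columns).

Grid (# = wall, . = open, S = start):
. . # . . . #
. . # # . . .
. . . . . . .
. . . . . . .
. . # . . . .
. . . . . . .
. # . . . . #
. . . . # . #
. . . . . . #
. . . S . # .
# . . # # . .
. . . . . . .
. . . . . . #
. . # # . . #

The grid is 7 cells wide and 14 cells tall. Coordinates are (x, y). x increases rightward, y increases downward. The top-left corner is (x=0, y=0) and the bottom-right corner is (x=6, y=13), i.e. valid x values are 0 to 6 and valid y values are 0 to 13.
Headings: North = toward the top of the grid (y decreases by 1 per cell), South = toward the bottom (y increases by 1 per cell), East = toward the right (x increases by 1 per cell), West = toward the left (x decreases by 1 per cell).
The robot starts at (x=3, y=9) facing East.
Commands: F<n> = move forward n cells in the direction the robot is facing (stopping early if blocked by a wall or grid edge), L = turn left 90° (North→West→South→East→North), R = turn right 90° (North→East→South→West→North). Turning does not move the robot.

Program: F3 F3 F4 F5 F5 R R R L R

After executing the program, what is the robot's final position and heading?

Start: (x=3, y=9), facing East
  F3: move forward 1/3 (blocked), now at (x=4, y=9)
  F3: move forward 0/3 (blocked), now at (x=4, y=9)
  F4: move forward 0/4 (blocked), now at (x=4, y=9)
  F5: move forward 0/5 (blocked), now at (x=4, y=9)
  F5: move forward 0/5 (blocked), now at (x=4, y=9)
  R: turn right, now facing South
  R: turn right, now facing West
  R: turn right, now facing North
  L: turn left, now facing West
  R: turn right, now facing North
Final: (x=4, y=9), facing North

Answer: Final position: (x=4, y=9), facing North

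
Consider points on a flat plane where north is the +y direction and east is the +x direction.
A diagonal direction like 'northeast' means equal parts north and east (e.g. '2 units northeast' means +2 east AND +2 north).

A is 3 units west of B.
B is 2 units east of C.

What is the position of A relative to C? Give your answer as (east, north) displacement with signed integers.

Answer: A is at (east=-1, north=0) relative to C.

Derivation:
Place C at the origin (east=0, north=0).
  B is 2 units east of C: delta (east=+2, north=+0); B at (east=2, north=0).
  A is 3 units west of B: delta (east=-3, north=+0); A at (east=-1, north=0).
Therefore A relative to C: (east=-1, north=0).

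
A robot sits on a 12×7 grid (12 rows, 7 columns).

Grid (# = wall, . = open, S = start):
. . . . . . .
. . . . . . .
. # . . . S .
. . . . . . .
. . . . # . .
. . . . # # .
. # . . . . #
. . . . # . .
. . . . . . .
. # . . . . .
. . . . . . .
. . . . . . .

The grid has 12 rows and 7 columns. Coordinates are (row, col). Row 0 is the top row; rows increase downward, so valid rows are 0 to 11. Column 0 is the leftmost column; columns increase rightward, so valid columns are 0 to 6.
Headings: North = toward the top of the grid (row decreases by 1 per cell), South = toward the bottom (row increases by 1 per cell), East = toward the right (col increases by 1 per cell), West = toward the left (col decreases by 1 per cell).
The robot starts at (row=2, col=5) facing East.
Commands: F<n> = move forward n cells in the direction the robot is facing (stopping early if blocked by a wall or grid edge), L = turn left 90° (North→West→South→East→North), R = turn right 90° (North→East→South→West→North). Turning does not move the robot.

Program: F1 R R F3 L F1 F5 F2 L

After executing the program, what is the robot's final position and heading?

Answer: Final position: (row=10, col=3), facing East

Derivation:
Start: (row=2, col=5), facing East
  F1: move forward 1, now at (row=2, col=6)
  R: turn right, now facing South
  R: turn right, now facing West
  F3: move forward 3, now at (row=2, col=3)
  L: turn left, now facing South
  F1: move forward 1, now at (row=3, col=3)
  F5: move forward 5, now at (row=8, col=3)
  F2: move forward 2, now at (row=10, col=3)
  L: turn left, now facing East
Final: (row=10, col=3), facing East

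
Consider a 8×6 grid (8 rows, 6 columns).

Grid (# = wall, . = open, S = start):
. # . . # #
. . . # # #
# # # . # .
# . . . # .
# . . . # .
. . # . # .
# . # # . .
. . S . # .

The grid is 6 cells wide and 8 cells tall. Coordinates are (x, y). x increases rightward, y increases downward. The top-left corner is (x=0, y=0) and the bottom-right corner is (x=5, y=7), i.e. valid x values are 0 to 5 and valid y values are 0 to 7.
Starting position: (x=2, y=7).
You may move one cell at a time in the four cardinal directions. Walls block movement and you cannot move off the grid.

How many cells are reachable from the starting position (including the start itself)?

Answer: Reachable cells: 15

Derivation:
BFS flood-fill from (x=2, y=7):
  Distance 0: (x=2, y=7)
  Distance 1: (x=1, y=7), (x=3, y=7)
  Distance 2: (x=1, y=6), (x=0, y=7)
  Distance 3: (x=1, y=5)
  Distance 4: (x=1, y=4), (x=0, y=5)
  Distance 5: (x=1, y=3), (x=2, y=4)
  Distance 6: (x=2, y=3), (x=3, y=4)
  Distance 7: (x=3, y=3), (x=3, y=5)
  Distance 8: (x=3, y=2)
Total reachable: 15 (grid has 28 open cells total)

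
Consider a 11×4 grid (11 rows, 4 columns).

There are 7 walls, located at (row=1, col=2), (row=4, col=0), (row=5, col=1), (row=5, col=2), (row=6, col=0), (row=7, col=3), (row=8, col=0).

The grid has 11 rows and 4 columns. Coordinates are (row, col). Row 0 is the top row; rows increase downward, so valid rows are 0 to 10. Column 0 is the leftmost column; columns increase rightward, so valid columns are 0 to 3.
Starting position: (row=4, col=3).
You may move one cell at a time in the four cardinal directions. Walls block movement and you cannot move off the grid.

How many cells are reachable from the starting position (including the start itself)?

BFS flood-fill from (row=4, col=3):
  Distance 0: (row=4, col=3)
  Distance 1: (row=3, col=3), (row=4, col=2), (row=5, col=3)
  Distance 2: (row=2, col=3), (row=3, col=2), (row=4, col=1), (row=6, col=3)
  Distance 3: (row=1, col=3), (row=2, col=2), (row=3, col=1), (row=6, col=2)
  Distance 4: (row=0, col=3), (row=2, col=1), (row=3, col=0), (row=6, col=1), (row=7, col=2)
  Distance 5: (row=0, col=2), (row=1, col=1), (row=2, col=0), (row=7, col=1), (row=8, col=2)
  Distance 6: (row=0, col=1), (row=1, col=0), (row=7, col=0), (row=8, col=1), (row=8, col=3), (row=9, col=2)
  Distance 7: (row=0, col=0), (row=9, col=1), (row=9, col=3), (row=10, col=2)
  Distance 8: (row=9, col=0), (row=10, col=1), (row=10, col=3)
  Distance 9: (row=10, col=0)
Total reachable: 36 (grid has 37 open cells total)

Answer: Reachable cells: 36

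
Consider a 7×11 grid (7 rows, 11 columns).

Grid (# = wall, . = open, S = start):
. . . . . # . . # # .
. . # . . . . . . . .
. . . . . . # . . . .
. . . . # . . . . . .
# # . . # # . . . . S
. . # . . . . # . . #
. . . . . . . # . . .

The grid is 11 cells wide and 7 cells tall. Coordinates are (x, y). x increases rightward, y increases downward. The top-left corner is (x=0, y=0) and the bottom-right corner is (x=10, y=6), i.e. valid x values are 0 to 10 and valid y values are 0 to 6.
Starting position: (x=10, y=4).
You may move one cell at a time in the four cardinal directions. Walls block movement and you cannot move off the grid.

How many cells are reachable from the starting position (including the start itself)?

BFS flood-fill from (x=10, y=4):
  Distance 0: (x=10, y=4)
  Distance 1: (x=10, y=3), (x=9, y=4)
  Distance 2: (x=10, y=2), (x=9, y=3), (x=8, y=4), (x=9, y=5)
  Distance 3: (x=10, y=1), (x=9, y=2), (x=8, y=3), (x=7, y=4), (x=8, y=5), (x=9, y=6)
  Distance 4: (x=10, y=0), (x=9, y=1), (x=8, y=2), (x=7, y=3), (x=6, y=4), (x=8, y=6), (x=10, y=6)
  Distance 5: (x=8, y=1), (x=7, y=2), (x=6, y=3), (x=6, y=5)
  Distance 6: (x=7, y=1), (x=5, y=3), (x=5, y=5), (x=6, y=6)
  Distance 7: (x=7, y=0), (x=6, y=1), (x=5, y=2), (x=4, y=5), (x=5, y=6)
  Distance 8: (x=6, y=0), (x=5, y=1), (x=4, y=2), (x=3, y=5), (x=4, y=6)
  Distance 9: (x=4, y=1), (x=3, y=2), (x=3, y=4), (x=3, y=6)
  Distance 10: (x=4, y=0), (x=3, y=1), (x=2, y=2), (x=3, y=3), (x=2, y=4), (x=2, y=6)
  Distance 11: (x=3, y=0), (x=1, y=2), (x=2, y=3), (x=1, y=6)
  Distance 12: (x=2, y=0), (x=1, y=1), (x=0, y=2), (x=1, y=3), (x=1, y=5), (x=0, y=6)
  Distance 13: (x=1, y=0), (x=0, y=1), (x=0, y=3), (x=0, y=5)
  Distance 14: (x=0, y=0)
Total reachable: 63 (grid has 63 open cells total)

Answer: Reachable cells: 63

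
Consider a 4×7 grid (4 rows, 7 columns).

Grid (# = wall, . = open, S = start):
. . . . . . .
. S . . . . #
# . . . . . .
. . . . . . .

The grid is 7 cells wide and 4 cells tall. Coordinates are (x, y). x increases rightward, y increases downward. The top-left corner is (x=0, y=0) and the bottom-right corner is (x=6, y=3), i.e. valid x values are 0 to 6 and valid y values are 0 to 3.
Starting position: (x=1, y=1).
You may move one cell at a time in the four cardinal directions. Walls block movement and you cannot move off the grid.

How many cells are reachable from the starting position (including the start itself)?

BFS flood-fill from (x=1, y=1):
  Distance 0: (x=1, y=1)
  Distance 1: (x=1, y=0), (x=0, y=1), (x=2, y=1), (x=1, y=2)
  Distance 2: (x=0, y=0), (x=2, y=0), (x=3, y=1), (x=2, y=2), (x=1, y=3)
  Distance 3: (x=3, y=0), (x=4, y=1), (x=3, y=2), (x=0, y=3), (x=2, y=3)
  Distance 4: (x=4, y=0), (x=5, y=1), (x=4, y=2), (x=3, y=3)
  Distance 5: (x=5, y=0), (x=5, y=2), (x=4, y=3)
  Distance 6: (x=6, y=0), (x=6, y=2), (x=5, y=3)
  Distance 7: (x=6, y=3)
Total reachable: 26 (grid has 26 open cells total)

Answer: Reachable cells: 26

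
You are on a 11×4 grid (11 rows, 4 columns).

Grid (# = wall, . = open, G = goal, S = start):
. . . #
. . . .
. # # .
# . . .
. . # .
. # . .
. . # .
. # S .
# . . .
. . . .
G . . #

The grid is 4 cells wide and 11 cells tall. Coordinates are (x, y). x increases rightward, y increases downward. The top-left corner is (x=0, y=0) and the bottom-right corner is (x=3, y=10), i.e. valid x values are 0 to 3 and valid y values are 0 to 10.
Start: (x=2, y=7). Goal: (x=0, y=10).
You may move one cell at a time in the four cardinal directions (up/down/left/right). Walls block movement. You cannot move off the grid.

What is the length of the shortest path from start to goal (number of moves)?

BFS from (x=2, y=7) until reaching (x=0, y=10):
  Distance 0: (x=2, y=7)
  Distance 1: (x=3, y=7), (x=2, y=8)
  Distance 2: (x=3, y=6), (x=1, y=8), (x=3, y=8), (x=2, y=9)
  Distance 3: (x=3, y=5), (x=1, y=9), (x=3, y=9), (x=2, y=10)
  Distance 4: (x=3, y=4), (x=2, y=5), (x=0, y=9), (x=1, y=10)
  Distance 5: (x=3, y=3), (x=0, y=10)  <- goal reached here
One shortest path (5 moves): (x=2, y=7) -> (x=2, y=8) -> (x=1, y=8) -> (x=1, y=9) -> (x=0, y=9) -> (x=0, y=10)

Answer: Shortest path length: 5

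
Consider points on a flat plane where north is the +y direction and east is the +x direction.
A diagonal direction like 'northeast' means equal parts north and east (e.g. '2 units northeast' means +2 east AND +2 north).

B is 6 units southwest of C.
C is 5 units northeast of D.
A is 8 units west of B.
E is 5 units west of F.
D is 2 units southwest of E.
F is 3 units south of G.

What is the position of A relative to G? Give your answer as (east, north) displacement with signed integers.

Answer: A is at (east=-16, north=-6) relative to G.

Derivation:
Place G at the origin (east=0, north=0).
  F is 3 units south of G: delta (east=+0, north=-3); F at (east=0, north=-3).
  E is 5 units west of F: delta (east=-5, north=+0); E at (east=-5, north=-3).
  D is 2 units southwest of E: delta (east=-2, north=-2); D at (east=-7, north=-5).
  C is 5 units northeast of D: delta (east=+5, north=+5); C at (east=-2, north=0).
  B is 6 units southwest of C: delta (east=-6, north=-6); B at (east=-8, north=-6).
  A is 8 units west of B: delta (east=-8, north=+0); A at (east=-16, north=-6).
Therefore A relative to G: (east=-16, north=-6).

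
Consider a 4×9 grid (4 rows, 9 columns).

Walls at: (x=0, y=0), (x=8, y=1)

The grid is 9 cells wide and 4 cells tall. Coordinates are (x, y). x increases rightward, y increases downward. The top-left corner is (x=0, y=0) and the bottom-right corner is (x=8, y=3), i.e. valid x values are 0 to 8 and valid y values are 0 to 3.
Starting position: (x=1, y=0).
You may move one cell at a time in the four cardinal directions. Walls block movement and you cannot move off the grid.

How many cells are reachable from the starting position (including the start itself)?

Answer: Reachable cells: 34

Derivation:
BFS flood-fill from (x=1, y=0):
  Distance 0: (x=1, y=0)
  Distance 1: (x=2, y=0), (x=1, y=1)
  Distance 2: (x=3, y=0), (x=0, y=1), (x=2, y=1), (x=1, y=2)
  Distance 3: (x=4, y=0), (x=3, y=1), (x=0, y=2), (x=2, y=2), (x=1, y=3)
  Distance 4: (x=5, y=0), (x=4, y=1), (x=3, y=2), (x=0, y=3), (x=2, y=3)
  Distance 5: (x=6, y=0), (x=5, y=1), (x=4, y=2), (x=3, y=3)
  Distance 6: (x=7, y=0), (x=6, y=1), (x=5, y=2), (x=4, y=3)
  Distance 7: (x=8, y=0), (x=7, y=1), (x=6, y=2), (x=5, y=3)
  Distance 8: (x=7, y=2), (x=6, y=3)
  Distance 9: (x=8, y=2), (x=7, y=3)
  Distance 10: (x=8, y=3)
Total reachable: 34 (grid has 34 open cells total)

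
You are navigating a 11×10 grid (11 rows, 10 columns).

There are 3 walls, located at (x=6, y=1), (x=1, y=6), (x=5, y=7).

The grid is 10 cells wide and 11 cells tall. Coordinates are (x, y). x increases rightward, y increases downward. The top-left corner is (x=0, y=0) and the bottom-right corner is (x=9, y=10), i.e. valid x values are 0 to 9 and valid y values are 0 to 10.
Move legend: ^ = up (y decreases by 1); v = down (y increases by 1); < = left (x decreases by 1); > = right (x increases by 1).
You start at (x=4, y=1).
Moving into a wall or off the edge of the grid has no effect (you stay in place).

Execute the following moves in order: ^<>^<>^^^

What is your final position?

Start: (x=4, y=1)
  ^ (up): (x=4, y=1) -> (x=4, y=0)
  < (left): (x=4, y=0) -> (x=3, y=0)
  > (right): (x=3, y=0) -> (x=4, y=0)
  ^ (up): blocked, stay at (x=4, y=0)
  < (left): (x=4, y=0) -> (x=3, y=0)
  > (right): (x=3, y=0) -> (x=4, y=0)
  [×3]^ (up): blocked, stay at (x=4, y=0)
Final: (x=4, y=0)

Answer: Final position: (x=4, y=0)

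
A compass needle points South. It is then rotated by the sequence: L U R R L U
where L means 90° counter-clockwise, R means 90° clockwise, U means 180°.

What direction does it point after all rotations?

Start: South
  L (left (90° counter-clockwise)) -> East
  U (U-turn (180°)) -> West
  R (right (90° clockwise)) -> North
  R (right (90° clockwise)) -> East
  L (left (90° counter-clockwise)) -> North
  U (U-turn (180°)) -> South
Final: South

Answer: Final heading: South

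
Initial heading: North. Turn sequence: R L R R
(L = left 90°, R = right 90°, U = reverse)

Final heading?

Answer: Final heading: South

Derivation:
Start: North
  R (right (90° clockwise)) -> East
  L (left (90° counter-clockwise)) -> North
  R (right (90° clockwise)) -> East
  R (right (90° clockwise)) -> South
Final: South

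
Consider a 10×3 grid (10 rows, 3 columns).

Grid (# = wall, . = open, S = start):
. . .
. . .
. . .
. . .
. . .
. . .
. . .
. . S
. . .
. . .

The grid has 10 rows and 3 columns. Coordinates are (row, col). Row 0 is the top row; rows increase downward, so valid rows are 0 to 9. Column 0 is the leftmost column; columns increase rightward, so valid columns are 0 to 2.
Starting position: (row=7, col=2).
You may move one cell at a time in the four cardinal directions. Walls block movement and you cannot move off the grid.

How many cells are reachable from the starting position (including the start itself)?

Answer: Reachable cells: 30

Derivation:
BFS flood-fill from (row=7, col=2):
  Distance 0: (row=7, col=2)
  Distance 1: (row=6, col=2), (row=7, col=1), (row=8, col=2)
  Distance 2: (row=5, col=2), (row=6, col=1), (row=7, col=0), (row=8, col=1), (row=9, col=2)
  Distance 3: (row=4, col=2), (row=5, col=1), (row=6, col=0), (row=8, col=0), (row=9, col=1)
  Distance 4: (row=3, col=2), (row=4, col=1), (row=5, col=0), (row=9, col=0)
  Distance 5: (row=2, col=2), (row=3, col=1), (row=4, col=0)
  Distance 6: (row=1, col=2), (row=2, col=1), (row=3, col=0)
  Distance 7: (row=0, col=2), (row=1, col=1), (row=2, col=0)
  Distance 8: (row=0, col=1), (row=1, col=0)
  Distance 9: (row=0, col=0)
Total reachable: 30 (grid has 30 open cells total)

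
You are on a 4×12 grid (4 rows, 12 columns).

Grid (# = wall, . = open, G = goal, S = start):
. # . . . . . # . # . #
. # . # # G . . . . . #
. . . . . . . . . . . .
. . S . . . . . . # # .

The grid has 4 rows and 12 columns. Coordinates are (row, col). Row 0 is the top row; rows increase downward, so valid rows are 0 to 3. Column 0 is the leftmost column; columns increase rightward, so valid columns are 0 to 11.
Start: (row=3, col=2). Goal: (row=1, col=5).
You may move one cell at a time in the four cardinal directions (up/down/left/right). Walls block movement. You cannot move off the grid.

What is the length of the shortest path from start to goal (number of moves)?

BFS from (row=3, col=2) until reaching (row=1, col=5):
  Distance 0: (row=3, col=2)
  Distance 1: (row=2, col=2), (row=3, col=1), (row=3, col=3)
  Distance 2: (row=1, col=2), (row=2, col=1), (row=2, col=3), (row=3, col=0), (row=3, col=4)
  Distance 3: (row=0, col=2), (row=2, col=0), (row=2, col=4), (row=3, col=5)
  Distance 4: (row=0, col=3), (row=1, col=0), (row=2, col=5), (row=3, col=6)
  Distance 5: (row=0, col=0), (row=0, col=4), (row=1, col=5), (row=2, col=6), (row=3, col=7)  <- goal reached here
One shortest path (5 moves): (row=3, col=2) -> (row=3, col=3) -> (row=3, col=4) -> (row=3, col=5) -> (row=2, col=5) -> (row=1, col=5)

Answer: Shortest path length: 5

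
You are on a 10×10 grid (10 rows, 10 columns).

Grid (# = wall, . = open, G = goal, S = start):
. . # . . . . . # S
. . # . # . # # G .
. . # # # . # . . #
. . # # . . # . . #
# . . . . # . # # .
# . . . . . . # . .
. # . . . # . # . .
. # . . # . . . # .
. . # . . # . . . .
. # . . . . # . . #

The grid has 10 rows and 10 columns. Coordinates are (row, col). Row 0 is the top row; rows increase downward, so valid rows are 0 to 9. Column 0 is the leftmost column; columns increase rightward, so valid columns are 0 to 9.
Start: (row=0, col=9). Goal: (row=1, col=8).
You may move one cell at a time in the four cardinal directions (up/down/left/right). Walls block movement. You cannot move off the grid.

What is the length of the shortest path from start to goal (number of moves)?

BFS from (row=0, col=9) until reaching (row=1, col=8):
  Distance 0: (row=0, col=9)
  Distance 1: (row=1, col=9)
  Distance 2: (row=1, col=8)  <- goal reached here
One shortest path (2 moves): (row=0, col=9) -> (row=1, col=9) -> (row=1, col=8)

Answer: Shortest path length: 2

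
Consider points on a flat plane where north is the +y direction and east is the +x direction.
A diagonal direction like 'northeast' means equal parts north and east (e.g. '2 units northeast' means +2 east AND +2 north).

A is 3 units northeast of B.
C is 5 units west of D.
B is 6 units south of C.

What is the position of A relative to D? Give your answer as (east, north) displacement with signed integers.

Place D at the origin (east=0, north=0).
  C is 5 units west of D: delta (east=-5, north=+0); C at (east=-5, north=0).
  B is 6 units south of C: delta (east=+0, north=-6); B at (east=-5, north=-6).
  A is 3 units northeast of B: delta (east=+3, north=+3); A at (east=-2, north=-3).
Therefore A relative to D: (east=-2, north=-3).

Answer: A is at (east=-2, north=-3) relative to D.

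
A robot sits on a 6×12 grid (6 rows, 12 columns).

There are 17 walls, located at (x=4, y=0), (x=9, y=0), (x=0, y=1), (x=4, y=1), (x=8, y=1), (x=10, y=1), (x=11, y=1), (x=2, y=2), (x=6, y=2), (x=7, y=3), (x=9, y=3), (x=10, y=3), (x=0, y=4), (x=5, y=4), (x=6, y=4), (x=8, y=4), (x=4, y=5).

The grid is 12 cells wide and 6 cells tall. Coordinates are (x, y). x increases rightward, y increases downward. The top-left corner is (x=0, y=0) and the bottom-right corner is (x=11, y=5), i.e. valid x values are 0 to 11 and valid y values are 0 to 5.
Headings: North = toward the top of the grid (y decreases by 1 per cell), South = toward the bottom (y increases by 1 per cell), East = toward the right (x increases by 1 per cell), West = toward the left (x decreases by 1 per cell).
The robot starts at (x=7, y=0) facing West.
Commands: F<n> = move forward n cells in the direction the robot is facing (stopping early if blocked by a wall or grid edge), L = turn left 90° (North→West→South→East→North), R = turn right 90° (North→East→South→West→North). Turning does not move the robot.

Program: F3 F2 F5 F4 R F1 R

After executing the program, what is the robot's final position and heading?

Answer: Final position: (x=5, y=0), facing East

Derivation:
Start: (x=7, y=0), facing West
  F3: move forward 2/3 (blocked), now at (x=5, y=0)
  F2: move forward 0/2 (blocked), now at (x=5, y=0)
  F5: move forward 0/5 (blocked), now at (x=5, y=0)
  F4: move forward 0/4 (blocked), now at (x=5, y=0)
  R: turn right, now facing North
  F1: move forward 0/1 (blocked), now at (x=5, y=0)
  R: turn right, now facing East
Final: (x=5, y=0), facing East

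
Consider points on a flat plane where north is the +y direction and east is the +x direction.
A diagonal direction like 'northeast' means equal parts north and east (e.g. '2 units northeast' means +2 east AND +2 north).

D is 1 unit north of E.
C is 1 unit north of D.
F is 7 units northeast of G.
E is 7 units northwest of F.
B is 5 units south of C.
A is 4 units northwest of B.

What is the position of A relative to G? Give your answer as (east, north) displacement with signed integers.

Place G at the origin (east=0, north=0).
  F is 7 units northeast of G: delta (east=+7, north=+7); F at (east=7, north=7).
  E is 7 units northwest of F: delta (east=-7, north=+7); E at (east=0, north=14).
  D is 1 unit north of E: delta (east=+0, north=+1); D at (east=0, north=15).
  C is 1 unit north of D: delta (east=+0, north=+1); C at (east=0, north=16).
  B is 5 units south of C: delta (east=+0, north=-5); B at (east=0, north=11).
  A is 4 units northwest of B: delta (east=-4, north=+4); A at (east=-4, north=15).
Therefore A relative to G: (east=-4, north=15).

Answer: A is at (east=-4, north=15) relative to G.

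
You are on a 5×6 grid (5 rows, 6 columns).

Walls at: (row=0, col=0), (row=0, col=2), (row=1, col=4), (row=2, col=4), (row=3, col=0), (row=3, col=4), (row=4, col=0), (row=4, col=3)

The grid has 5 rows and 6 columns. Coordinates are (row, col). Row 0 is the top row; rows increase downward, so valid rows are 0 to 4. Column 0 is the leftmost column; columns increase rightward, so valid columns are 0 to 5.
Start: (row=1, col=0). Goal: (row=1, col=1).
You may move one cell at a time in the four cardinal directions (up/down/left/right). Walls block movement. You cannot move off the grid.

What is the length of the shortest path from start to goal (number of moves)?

BFS from (row=1, col=0) until reaching (row=1, col=1):
  Distance 0: (row=1, col=0)
  Distance 1: (row=1, col=1), (row=2, col=0)  <- goal reached here
One shortest path (1 moves): (row=1, col=0) -> (row=1, col=1)

Answer: Shortest path length: 1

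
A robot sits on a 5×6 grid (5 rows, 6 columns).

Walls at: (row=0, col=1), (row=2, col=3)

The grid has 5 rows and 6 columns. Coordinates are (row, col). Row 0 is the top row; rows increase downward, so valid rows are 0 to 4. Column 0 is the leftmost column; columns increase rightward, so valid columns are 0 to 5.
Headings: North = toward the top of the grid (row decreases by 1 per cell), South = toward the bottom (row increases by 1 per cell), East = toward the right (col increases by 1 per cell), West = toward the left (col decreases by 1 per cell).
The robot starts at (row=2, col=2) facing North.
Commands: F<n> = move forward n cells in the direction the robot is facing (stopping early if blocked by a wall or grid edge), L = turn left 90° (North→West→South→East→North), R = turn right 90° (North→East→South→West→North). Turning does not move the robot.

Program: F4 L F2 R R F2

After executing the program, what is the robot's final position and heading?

Answer: Final position: (row=0, col=4), facing East

Derivation:
Start: (row=2, col=2), facing North
  F4: move forward 2/4 (blocked), now at (row=0, col=2)
  L: turn left, now facing West
  F2: move forward 0/2 (blocked), now at (row=0, col=2)
  R: turn right, now facing North
  R: turn right, now facing East
  F2: move forward 2, now at (row=0, col=4)
Final: (row=0, col=4), facing East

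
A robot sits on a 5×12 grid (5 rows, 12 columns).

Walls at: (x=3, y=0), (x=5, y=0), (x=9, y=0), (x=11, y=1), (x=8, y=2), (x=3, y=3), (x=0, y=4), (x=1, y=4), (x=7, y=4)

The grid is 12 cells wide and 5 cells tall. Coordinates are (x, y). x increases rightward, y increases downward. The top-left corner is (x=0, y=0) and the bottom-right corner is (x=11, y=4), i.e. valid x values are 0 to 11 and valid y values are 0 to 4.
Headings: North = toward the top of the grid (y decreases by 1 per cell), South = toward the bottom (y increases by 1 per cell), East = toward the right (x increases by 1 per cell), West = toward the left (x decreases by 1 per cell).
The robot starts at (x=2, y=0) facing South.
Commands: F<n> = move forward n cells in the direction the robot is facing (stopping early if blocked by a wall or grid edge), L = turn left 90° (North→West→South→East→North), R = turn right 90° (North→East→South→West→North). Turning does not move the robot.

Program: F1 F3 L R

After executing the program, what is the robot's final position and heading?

Start: (x=2, y=0), facing South
  F1: move forward 1, now at (x=2, y=1)
  F3: move forward 3, now at (x=2, y=4)
  L: turn left, now facing East
  R: turn right, now facing South
Final: (x=2, y=4), facing South

Answer: Final position: (x=2, y=4), facing South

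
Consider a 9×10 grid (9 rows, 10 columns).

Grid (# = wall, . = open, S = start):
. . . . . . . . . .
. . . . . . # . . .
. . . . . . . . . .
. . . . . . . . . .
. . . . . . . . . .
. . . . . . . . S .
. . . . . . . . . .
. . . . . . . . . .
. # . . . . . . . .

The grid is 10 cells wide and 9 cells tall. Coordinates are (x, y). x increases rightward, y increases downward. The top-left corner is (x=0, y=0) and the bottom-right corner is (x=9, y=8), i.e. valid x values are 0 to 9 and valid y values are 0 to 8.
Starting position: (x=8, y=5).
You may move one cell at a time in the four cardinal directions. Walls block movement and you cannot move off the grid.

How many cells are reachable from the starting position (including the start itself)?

Answer: Reachable cells: 88

Derivation:
BFS flood-fill from (x=8, y=5):
  Distance 0: (x=8, y=5)
  Distance 1: (x=8, y=4), (x=7, y=5), (x=9, y=5), (x=8, y=6)
  Distance 2: (x=8, y=3), (x=7, y=4), (x=9, y=4), (x=6, y=5), (x=7, y=6), (x=9, y=6), (x=8, y=7)
  Distance 3: (x=8, y=2), (x=7, y=3), (x=9, y=3), (x=6, y=4), (x=5, y=5), (x=6, y=6), (x=7, y=7), (x=9, y=7), (x=8, y=8)
  Distance 4: (x=8, y=1), (x=7, y=2), (x=9, y=2), (x=6, y=3), (x=5, y=4), (x=4, y=5), (x=5, y=6), (x=6, y=7), (x=7, y=8), (x=9, y=8)
  Distance 5: (x=8, y=0), (x=7, y=1), (x=9, y=1), (x=6, y=2), (x=5, y=3), (x=4, y=4), (x=3, y=5), (x=4, y=6), (x=5, y=7), (x=6, y=8)
  Distance 6: (x=7, y=0), (x=9, y=0), (x=5, y=2), (x=4, y=3), (x=3, y=4), (x=2, y=5), (x=3, y=6), (x=4, y=7), (x=5, y=8)
  Distance 7: (x=6, y=0), (x=5, y=1), (x=4, y=2), (x=3, y=3), (x=2, y=4), (x=1, y=5), (x=2, y=6), (x=3, y=7), (x=4, y=8)
  Distance 8: (x=5, y=0), (x=4, y=1), (x=3, y=2), (x=2, y=3), (x=1, y=4), (x=0, y=5), (x=1, y=6), (x=2, y=7), (x=3, y=8)
  Distance 9: (x=4, y=0), (x=3, y=1), (x=2, y=2), (x=1, y=3), (x=0, y=4), (x=0, y=6), (x=1, y=7), (x=2, y=8)
  Distance 10: (x=3, y=0), (x=2, y=1), (x=1, y=2), (x=0, y=3), (x=0, y=7)
  Distance 11: (x=2, y=0), (x=1, y=1), (x=0, y=2), (x=0, y=8)
  Distance 12: (x=1, y=0), (x=0, y=1)
  Distance 13: (x=0, y=0)
Total reachable: 88 (grid has 88 open cells total)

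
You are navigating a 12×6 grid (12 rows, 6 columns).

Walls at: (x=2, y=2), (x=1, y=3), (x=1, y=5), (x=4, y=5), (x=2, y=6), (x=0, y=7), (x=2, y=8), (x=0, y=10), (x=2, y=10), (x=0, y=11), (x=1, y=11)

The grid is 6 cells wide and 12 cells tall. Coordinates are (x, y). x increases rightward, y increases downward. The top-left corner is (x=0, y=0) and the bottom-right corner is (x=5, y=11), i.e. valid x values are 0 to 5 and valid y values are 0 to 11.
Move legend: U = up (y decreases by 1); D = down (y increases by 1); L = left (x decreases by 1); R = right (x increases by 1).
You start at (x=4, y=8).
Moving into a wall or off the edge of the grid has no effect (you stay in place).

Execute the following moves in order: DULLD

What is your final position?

Start: (x=4, y=8)
  D (down): (x=4, y=8) -> (x=4, y=9)
  U (up): (x=4, y=9) -> (x=4, y=8)
  L (left): (x=4, y=8) -> (x=3, y=8)
  L (left): blocked, stay at (x=3, y=8)
  D (down): (x=3, y=8) -> (x=3, y=9)
Final: (x=3, y=9)

Answer: Final position: (x=3, y=9)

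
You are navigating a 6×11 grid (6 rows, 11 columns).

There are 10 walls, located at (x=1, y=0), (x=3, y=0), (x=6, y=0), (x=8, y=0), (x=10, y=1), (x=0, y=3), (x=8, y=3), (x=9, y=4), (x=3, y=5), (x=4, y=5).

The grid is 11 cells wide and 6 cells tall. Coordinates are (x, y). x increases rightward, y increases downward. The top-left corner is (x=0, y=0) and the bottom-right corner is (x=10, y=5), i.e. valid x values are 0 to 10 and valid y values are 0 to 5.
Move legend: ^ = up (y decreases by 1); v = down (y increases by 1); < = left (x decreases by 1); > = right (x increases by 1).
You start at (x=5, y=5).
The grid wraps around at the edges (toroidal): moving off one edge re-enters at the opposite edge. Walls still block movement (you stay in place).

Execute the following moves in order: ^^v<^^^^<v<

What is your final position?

Start: (x=5, y=5)
  ^ (up): (x=5, y=5) -> (x=5, y=4)
  ^ (up): (x=5, y=4) -> (x=5, y=3)
  v (down): (x=5, y=3) -> (x=5, y=4)
  < (left): (x=5, y=4) -> (x=4, y=4)
  ^ (up): (x=4, y=4) -> (x=4, y=3)
  ^ (up): (x=4, y=3) -> (x=4, y=2)
  ^ (up): (x=4, y=2) -> (x=4, y=1)
  ^ (up): (x=4, y=1) -> (x=4, y=0)
  < (left): blocked, stay at (x=4, y=0)
  v (down): (x=4, y=0) -> (x=4, y=1)
  < (left): (x=4, y=1) -> (x=3, y=1)
Final: (x=3, y=1)

Answer: Final position: (x=3, y=1)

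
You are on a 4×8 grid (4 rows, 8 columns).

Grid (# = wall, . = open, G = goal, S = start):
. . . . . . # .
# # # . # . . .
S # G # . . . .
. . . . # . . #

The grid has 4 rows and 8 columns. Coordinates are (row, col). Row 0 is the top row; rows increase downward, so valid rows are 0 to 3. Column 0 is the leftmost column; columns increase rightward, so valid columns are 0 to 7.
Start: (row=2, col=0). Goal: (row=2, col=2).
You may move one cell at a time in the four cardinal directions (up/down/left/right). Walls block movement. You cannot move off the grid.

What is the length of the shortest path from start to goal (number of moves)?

BFS from (row=2, col=0) until reaching (row=2, col=2):
  Distance 0: (row=2, col=0)
  Distance 1: (row=3, col=0)
  Distance 2: (row=3, col=1)
  Distance 3: (row=3, col=2)
  Distance 4: (row=2, col=2), (row=3, col=3)  <- goal reached here
One shortest path (4 moves): (row=2, col=0) -> (row=3, col=0) -> (row=3, col=1) -> (row=3, col=2) -> (row=2, col=2)

Answer: Shortest path length: 4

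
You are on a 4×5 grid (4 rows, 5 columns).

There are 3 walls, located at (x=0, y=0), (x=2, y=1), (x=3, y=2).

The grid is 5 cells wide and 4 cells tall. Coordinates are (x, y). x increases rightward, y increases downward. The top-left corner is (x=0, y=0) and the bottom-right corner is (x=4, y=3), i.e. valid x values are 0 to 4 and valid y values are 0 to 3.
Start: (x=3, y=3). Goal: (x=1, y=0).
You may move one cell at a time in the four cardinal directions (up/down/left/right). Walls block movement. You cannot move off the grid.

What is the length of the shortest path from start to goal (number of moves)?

Answer: Shortest path length: 5

Derivation:
BFS from (x=3, y=3) until reaching (x=1, y=0):
  Distance 0: (x=3, y=3)
  Distance 1: (x=2, y=3), (x=4, y=3)
  Distance 2: (x=2, y=2), (x=4, y=2), (x=1, y=3)
  Distance 3: (x=4, y=1), (x=1, y=2), (x=0, y=3)
  Distance 4: (x=4, y=0), (x=1, y=1), (x=3, y=1), (x=0, y=2)
  Distance 5: (x=1, y=0), (x=3, y=0), (x=0, y=1)  <- goal reached here
One shortest path (5 moves): (x=3, y=3) -> (x=2, y=3) -> (x=1, y=3) -> (x=1, y=2) -> (x=1, y=1) -> (x=1, y=0)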